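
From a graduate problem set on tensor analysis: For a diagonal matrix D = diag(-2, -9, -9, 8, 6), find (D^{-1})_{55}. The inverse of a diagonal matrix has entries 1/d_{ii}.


For a diagonal matrix, the inverse has entries (D^{-1})_{ii} = 1/d_{ii}.
The diagonal entries are: d_{11} = -2, d_{22} = -9, d_{33} = -9, d_{44} = 8, d_{55} = 6
We need (D^{-1})_{55} = 1/d_{55} = 1/6 = 1/6

1/6


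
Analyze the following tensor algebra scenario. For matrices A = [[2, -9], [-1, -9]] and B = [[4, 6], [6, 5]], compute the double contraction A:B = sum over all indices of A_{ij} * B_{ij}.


A:B = sum over all i,j of A_{ij} * B_{ij}.
Row 1: 2*4=8, -9*6=-54 => row sum = -46
Row 2: -1*6=-6, -9*5=-45 => row sum = -51
Total = -46 + -51 = -97

-97


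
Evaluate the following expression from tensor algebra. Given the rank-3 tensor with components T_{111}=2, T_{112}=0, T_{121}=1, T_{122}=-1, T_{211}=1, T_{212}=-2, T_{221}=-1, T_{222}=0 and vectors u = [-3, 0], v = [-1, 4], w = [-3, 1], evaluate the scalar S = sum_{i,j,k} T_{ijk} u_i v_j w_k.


S = sum over i,j,k of T_{ijk} u_i v_j w_k. Expanding all 8 terms:
T_{111}*u_1*v_1*w_1 = 2*-3*-1*-3 = -18  (running total: -18)
T_{112}*u_1*v_1*w_2 = 0*-3*-1*1 = 0  (running total: -18)
T_{121}*u_1*v_2*w_1 = 1*-3*4*-3 = 36  (running total: 18)
T_{122}*u_1*v_2*w_2 = -1*-3*4*1 = 12  (running total: 30)
T_{211}*u_2*v_1*w_1 = 1*0*-1*-3 = 0  (running total: 30)
T_{212}*u_2*v_1*w_2 = -2*0*-1*1 = 0  (running total: 30)
T_{221}*u_2*v_2*w_1 = -1*0*4*-3 = 0  (running total: 30)
T_{222}*u_2*v_2*w_2 = 0*0*4*1 = 0  (running total: 30)
S = 30

30


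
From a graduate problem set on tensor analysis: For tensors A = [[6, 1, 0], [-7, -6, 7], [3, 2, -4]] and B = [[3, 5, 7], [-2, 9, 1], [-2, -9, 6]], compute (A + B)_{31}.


Tensor addition is component-wise: (A + B)_{ij} = A_{ij} + B_{ij}.
A_{31} = 3
B_{31} = -2
(A + B)_{31} = 3 + -2 = 1

1


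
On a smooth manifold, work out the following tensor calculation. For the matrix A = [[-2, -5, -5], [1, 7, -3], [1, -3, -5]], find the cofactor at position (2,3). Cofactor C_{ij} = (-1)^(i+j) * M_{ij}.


To find cofactor C_{23}, delete row 2 and column 3.
The resulting 2x2 submatrix is: [[-2, -5], [1, -3]]
Minor M_{23} = -2*-3 - -5*1
  = 6 - -5 = 11
Sign = (-1)^(2+3) = (-1)^5 = -1
Cofactor C_{23} = -1 * 11 = -11

-11


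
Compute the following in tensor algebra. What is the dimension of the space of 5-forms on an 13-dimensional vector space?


The dimension of the space of p-forms on an n-dimensional space is C(n, p).
n = 13, p = 5
C(13, 5) = 13! / (5! * 8!) = 1287

1287


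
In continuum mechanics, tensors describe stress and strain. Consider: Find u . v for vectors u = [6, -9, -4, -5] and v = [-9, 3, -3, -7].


The inner product u . v = sum of u_i * v_i.
Term-by-term: 6 * -9, -9 * 3, -4 * -3, -5 * -7
Products: -54, -27, 12, 35
Sum = -54 + -27 + 12 + 35 = -34

-34


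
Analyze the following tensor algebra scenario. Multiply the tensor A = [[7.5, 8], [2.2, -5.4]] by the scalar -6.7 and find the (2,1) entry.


Scalar multiplication: (cA)_{ij} = c * A_{ij}.
c = -6.7
A_{21} = 2.2
(cA)_{21} = -6.7 * 2.2 = -14.74

-14.74


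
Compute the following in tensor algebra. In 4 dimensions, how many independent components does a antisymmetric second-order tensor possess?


A antisymmetric rank-2 tensor in d dimensions has d(d-1)/2 independent components.
d = 4
d(d-1)/2 = 4 * 3 / 2 = 12 / 2 = 6

6


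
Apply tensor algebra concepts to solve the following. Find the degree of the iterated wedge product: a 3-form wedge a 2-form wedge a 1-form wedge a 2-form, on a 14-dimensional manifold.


The degree of a wedge product is the sum of the degrees of the individual forms.
Degrees: 3, 2, 1, 2
Total degree = 3 + 2 + 1 + 2 = 8

8


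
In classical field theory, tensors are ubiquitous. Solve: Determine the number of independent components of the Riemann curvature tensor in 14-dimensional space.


The Riemann tensor in d dimensions has d^2(d^2 - 1)/12 independent components.
d = 14, so d^2 = 196
d^2 - 1 = 195
d^2(d^2 - 1) = 196 * 195 = 38220
Divide by 12: 38220 / 12 = 3185

3185


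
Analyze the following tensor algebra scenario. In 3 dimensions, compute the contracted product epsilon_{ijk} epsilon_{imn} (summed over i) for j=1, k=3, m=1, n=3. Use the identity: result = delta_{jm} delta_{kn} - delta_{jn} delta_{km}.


Using the identity: epsilon_{ijk} epsilon_{imn} = delta_{jm} delta_{kn} - delta_{jn} delta_{km}.
delta_{11} = 1
delta_{33} = 1
delta_{13} = 0
delta_{31} = 0
Result = 1 * 1 - 0 * 0 = 1 - 0 = 1

1


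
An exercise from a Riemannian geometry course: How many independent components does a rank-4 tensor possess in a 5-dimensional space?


The number of components of a rank-r tensor in d dimensions is d^r.
Here d = 5 and r = 4.
5^4 = 625

625


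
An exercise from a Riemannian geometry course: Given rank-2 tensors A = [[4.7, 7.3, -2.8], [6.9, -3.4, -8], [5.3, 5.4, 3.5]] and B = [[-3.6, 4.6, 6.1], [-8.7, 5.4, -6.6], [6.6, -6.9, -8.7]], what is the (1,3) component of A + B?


Tensor addition is component-wise: (A + B)_{ij} = A_{ij} + B_{ij}.
A_{13} = -2.8
B_{13} = 6.1
(A + B)_{13} = -2.8 + 6.1 = 3.3

3.3


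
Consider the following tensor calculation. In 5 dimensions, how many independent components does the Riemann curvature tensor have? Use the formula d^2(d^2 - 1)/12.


The Riemann tensor in d dimensions has d^2(d^2 - 1)/12 independent components.
d = 5, so d^2 = 25
d^2 - 1 = 24
d^2(d^2 - 1) = 25 * 24 = 600
Divide by 12: 600 / 12 = 50

50


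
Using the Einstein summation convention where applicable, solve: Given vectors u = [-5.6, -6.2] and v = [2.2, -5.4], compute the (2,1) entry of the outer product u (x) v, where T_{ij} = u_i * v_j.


The outer product entry T_{ij} = u_i * v_j.
We need i=2, j=1.
u_2 = -6.2, v_1 = 2.2
T_{2,1} = -6.2 * 2.2 = -13.64

-13.64


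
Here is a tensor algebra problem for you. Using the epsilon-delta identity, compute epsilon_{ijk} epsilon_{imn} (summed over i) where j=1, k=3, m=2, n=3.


Using the identity: epsilon_{ijk} epsilon_{imn} = delta_{jm} delta_{kn} - delta_{jn} delta_{km}.
delta_{12} = 0
delta_{33} = 1
delta_{13} = 0
delta_{32} = 0
Result = 0 * 1 - 0 * 0 = 0 - 0 = 0

0


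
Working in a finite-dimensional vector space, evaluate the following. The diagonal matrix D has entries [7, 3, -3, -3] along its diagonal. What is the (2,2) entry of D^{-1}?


For a diagonal matrix, the inverse has entries (D^{-1})_{ii} = 1/d_{ii}.
The diagonal entries are: d_{11} = 7, d_{22} = 3, d_{33} = -3, d_{44} = -3
We need (D^{-1})_{22} = 1/d_{22} = 1/3 = 1/3

1/3


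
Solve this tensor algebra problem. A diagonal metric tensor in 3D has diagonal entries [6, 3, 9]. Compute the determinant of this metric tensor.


For a diagonal metric, the determinant is the product of diagonal entries.
Diagonal entries: 6, 3, 9
det(g) = 6 * 3 * 9 = 162

162


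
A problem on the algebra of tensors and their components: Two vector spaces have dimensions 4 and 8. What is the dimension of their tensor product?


The dimension of a tensor product is the product of dimensions.
dim(V) = 4, dim(W) = 8
dim(V (x) W) = 4 * 8 = 32

32


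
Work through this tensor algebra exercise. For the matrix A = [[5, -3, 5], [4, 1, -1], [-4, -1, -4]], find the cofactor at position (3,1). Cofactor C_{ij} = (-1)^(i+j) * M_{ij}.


To find cofactor C_{31}, delete row 3 and column 1.
The resulting 2x2 submatrix is: [[-3, 5], [1, -1]]
Minor M_{31} = -3*-1 - 5*1
  = 3 - 5 = -2
Sign = (-1)^(3+1) = (-1)^4 = 1
Cofactor C_{31} = 1 * -2 = -2

-2


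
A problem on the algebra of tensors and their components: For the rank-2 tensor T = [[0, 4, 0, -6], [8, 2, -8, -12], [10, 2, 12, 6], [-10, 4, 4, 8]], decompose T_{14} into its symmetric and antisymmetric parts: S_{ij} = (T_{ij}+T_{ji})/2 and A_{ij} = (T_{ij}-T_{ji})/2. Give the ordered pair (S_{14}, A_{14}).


T_{14} = -6
T_{41} = -10
S_{14} = (-6 + -10)/2 = -16/2 = -8
A_{14} = (-6 - -10)/2 = 4/2 = 2
Check: S + A = -8 + 2 = -6 = T_{14}.

(-8, 2)


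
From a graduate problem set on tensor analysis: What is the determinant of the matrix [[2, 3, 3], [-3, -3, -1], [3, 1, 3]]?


Expanding along the first row, det(A) = a11*M_11 - a12*M_12 + a13*M_13, where M_1j is the (1,j) minor.
Minor M_11 = -3*3 - -1*1 = -8
Minor M_12 = -3*3 - -1*3 = -6
Minor M_13 = -3*1 - -3*3 = 6
det = 2*(-8) - 3*(-6) + 3*(6)
    = -16 - -18 + 18
    = 20

20


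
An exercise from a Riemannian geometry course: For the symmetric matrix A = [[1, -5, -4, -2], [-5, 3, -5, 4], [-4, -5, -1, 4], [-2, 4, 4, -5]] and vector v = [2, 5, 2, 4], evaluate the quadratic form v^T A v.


First compute Av:
(Av)_1 = 1*2 + -5*5 + -4*2 + -2*4 = -39
(Av)_2 = -5*2 + 3*5 + -5*2 + 4*4 = 11
(Av)_3 = -4*2 + -5*5 + -1*2 + 4*4 = -19
(Av)_4 = -2*2 + 4*5 + 4*2 + -5*4 = 4
Av = [-39, 11, -19, 4]
Then v^T (Av) = 2*-39 + 5*11 + 2*-19 + 4*4
= -78 + 55 + -38 + 16 = -45

-45


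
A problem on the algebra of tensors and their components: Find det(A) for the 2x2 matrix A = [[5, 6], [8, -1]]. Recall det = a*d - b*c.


For a 2x2 matrix [[a, b], [c, d]], det = a*d - b*c.
a = 5, b = 6, c = 8, d = -1
a*d = 5 * -1 = -5
b*c = 6 * 8 = 48
det = -5 - 48 = -53

-53


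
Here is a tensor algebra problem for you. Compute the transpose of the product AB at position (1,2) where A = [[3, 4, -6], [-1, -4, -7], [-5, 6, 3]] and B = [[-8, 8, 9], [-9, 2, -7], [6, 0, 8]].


(AB)^T_{ij} = (AB)_{ji} = sum_k A_{jk} B_{ki}.
For i=1, j=2 we need (AB)_{21}:
A_{21} * B_{11} = -1 * -8 = 8
A_{22} * B_{21} = -4 * -9 = 36
A_{23} * B_{31} = -7 * 6 = -42
Sum = 8 + 36 + -42 = 2

2


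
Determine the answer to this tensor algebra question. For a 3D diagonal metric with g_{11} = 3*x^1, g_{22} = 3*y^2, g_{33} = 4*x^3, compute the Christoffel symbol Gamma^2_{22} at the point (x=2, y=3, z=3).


For a diagonal metric, Gamma^k_{ij} = (1/2) g^{kk} (dg_{ik}/dx_j + dg_{jk}/dx_i - dg_{ij}/dx_k).
The metric is diagonal, so g_{ab} = 0 for a != b.
At the given point: g_{11} = 6, g_{22} = 27, g_{33} = 32
g^{22} = 1/27
dg_{22}/dx_2 = dg_{22}/dx_2 = 18
dg_{22}/dx_2 = dg_{22}/dx_2 = 18
dg_{22}/dx_2 = dg_{22}/dx_2 = 18
Numerator = 18 + 18 - 18 = 18
Gamma^2_{22} = 18 / (2 * 27) = 1/3

1/3


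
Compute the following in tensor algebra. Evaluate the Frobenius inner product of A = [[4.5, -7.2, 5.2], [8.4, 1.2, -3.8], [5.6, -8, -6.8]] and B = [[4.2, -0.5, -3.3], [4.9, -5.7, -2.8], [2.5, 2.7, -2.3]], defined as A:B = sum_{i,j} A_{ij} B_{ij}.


A:B = sum over all i,j of A_{ij} * B_{ij}.
Row 1: 4.5*4.2=18.9, -7.2*-0.5=3.6, 5.2*-3.3=-17.16 => row sum = 5.34
Row 2: 8.4*4.9=41.16, 1.2*-5.7=-6.84, -3.8*-2.8=10.64 => row sum = 44.96
Row 3: 5.6*2.5=14, -8*2.7=-21.6, -6.8*-2.3=15.64 => row sum = 8.04
Total = 5.34 + 44.96 + 8.04 = 58.34

58.34


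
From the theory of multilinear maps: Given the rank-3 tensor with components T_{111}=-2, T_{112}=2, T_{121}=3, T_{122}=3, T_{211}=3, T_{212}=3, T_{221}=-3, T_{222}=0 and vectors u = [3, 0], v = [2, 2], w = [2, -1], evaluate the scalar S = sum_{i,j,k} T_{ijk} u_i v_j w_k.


S = sum over i,j,k of T_{ijk} u_i v_j w_k. Expanding all 8 terms:
T_{111}*u_1*v_1*w_1 = -2*3*2*2 = -24  (running total: -24)
T_{112}*u_1*v_1*w_2 = 2*3*2*-1 = -12  (running total: -36)
T_{121}*u_1*v_2*w_1 = 3*3*2*2 = 36  (running total: 0)
T_{122}*u_1*v_2*w_2 = 3*3*2*-1 = -18  (running total: -18)
T_{211}*u_2*v_1*w_1 = 3*0*2*2 = 0  (running total: -18)
T_{212}*u_2*v_1*w_2 = 3*0*2*-1 = 0  (running total: -18)
T_{221}*u_2*v_2*w_1 = -3*0*2*2 = 0  (running total: -18)
T_{222}*u_2*v_2*w_2 = 0*0*2*-1 = 0  (running total: -18)
S = -18

-18


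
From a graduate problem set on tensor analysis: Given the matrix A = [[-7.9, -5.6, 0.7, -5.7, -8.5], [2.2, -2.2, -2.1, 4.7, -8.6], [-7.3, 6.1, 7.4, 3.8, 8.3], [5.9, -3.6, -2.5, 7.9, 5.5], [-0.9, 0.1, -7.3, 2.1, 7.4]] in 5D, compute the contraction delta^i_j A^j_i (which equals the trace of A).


The contraction (trace) of a rank-2 tensor is the sum of its diagonal elements.
Diagonal entries: A[1,1] = -7.9, A[2,2] = -2.2, A[3,3] = 7.4, A[4,4] = 7.9, A[5,5] = 7.4
Tr(A) = -7.9 + -2.2 + 7.4 + 7.9 + 7.4 = 12.6

12.6


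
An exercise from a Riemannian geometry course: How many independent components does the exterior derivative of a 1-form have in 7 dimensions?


The exterior derivative of a p-form is a (p+1)-form.
Its number of independent components is C(n, p+1).
n = 7, p+1 = 2
C(7, 2) = 21

21


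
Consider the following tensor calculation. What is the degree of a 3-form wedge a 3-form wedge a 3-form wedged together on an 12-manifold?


The degree of a wedge product is the sum of the degrees of the individual forms.
Degrees: 3, 3, 3
Total degree = 3 + 3 + 3 = 9

9


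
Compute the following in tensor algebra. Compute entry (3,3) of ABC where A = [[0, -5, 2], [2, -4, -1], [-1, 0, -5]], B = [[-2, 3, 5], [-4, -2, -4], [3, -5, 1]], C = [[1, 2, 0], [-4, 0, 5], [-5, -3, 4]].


(ABC)_{33} = sum_m (AB)_{3m} C_{m3}. First compute row 3 of AB.
(AB)_{31} = -1*-2 + 0*-4 + -5*3 = -13
(AB)_{32} = -1*3 + 0*-2 + -5*-5 = 22
(AB)_{33} = -1*5 + 0*-4 + -5*1 = -10
Now contract with column 3 of C:
(AB)_{31} * C_{13} = -13 * 0 = 0
(AB)_{32} * C_{23} = 22 * 5 = 110
(AB)_{33} * C_{33} = -10 * 4 = -40
(ABC)_{33} = 0 + 110 + -40 = 70

70


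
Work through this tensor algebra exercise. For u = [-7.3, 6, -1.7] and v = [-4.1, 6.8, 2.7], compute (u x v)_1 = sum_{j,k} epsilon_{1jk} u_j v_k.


(u x v)_1 = sum_{j,k} epsilon_{1jk} u_j v_k. Only permutations of (1,2,3) contribute; the two non-zero terms are:
eps_{123} u_2 v_3 = 1 * 6 * 2.7 = 16.2
eps_{132} u_3 v_2 = -1 * -1.7 * 6.8 = 11.56
(u x v)_1 = 27.76

27.76


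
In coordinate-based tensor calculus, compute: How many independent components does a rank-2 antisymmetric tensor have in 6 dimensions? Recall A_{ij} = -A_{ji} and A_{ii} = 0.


An antisymmetric rank-2 tensor satisfies A_{ij} = -A_{ji}, so diagonal entries are zero.
The independent components are the upper-triangular entries: C(n, 2) = n(n-1)/2.
n = 6
C(6, 2) = 6 * 5 / 2 = 30 / 2 = 15

15


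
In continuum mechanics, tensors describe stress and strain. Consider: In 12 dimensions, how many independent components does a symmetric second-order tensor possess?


A symmetric rank-2 tensor in d dimensions has d(d+1)/2 independent components.
d = 12
d(d+1)/2 = 12 * 13 / 2 = 156 / 2 = 78

78


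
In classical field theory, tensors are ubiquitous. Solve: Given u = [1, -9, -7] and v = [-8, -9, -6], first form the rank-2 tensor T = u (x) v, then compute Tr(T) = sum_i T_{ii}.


The outer product gives T_{ij} = u_i v_j.
The trace (contraction) is Tr(T) = sum_i T_{ii} = sum_i u_i v_i.
Diagonal entries:
T_{11} = u_1 * v_1 = 1 * -8 = -8
T_{22} = u_2 * v_2 = -9 * -9 = 81
T_{33} = u_3 * v_3 = -7 * -6 = 42
Tr(T) = -8 + 81 + 42 = 115

115


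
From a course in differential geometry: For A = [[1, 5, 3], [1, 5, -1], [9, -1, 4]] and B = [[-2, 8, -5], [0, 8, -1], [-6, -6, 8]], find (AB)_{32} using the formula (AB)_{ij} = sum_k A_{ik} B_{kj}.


(AB)_{ij} = sum_k A_{ik} B_{kj}.
For i=3, j=2:
A_{31} * B_{12} = 9 * 8 = 72
A_{32} * B_{22} = -1 * 8 = -8
A_{33} * B_{32} = 4 * -6 = -24
Sum = 72 + -8 + -24 = 40

40


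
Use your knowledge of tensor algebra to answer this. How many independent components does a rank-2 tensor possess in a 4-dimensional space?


The number of components of a rank-r tensor in d dimensions is d^r.
Here d = 4 and r = 2.
4^2 = 16

16


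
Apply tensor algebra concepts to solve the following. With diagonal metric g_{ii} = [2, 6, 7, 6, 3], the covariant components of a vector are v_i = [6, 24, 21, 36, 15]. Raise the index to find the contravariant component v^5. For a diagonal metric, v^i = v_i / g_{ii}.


To raise an index with a diagonal metric: v^i = v_i / g_{ii}.
For index 5: v_5 = 15, g_{55} = 3
v^5 = 15 / 3 = 5

5


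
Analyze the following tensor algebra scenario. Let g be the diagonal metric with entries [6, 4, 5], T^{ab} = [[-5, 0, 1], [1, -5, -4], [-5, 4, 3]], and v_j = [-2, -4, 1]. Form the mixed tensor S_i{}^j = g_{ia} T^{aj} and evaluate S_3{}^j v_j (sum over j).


Step 1: lower the first index. For a diagonal metric, g_{ia} T^{aj} = g_{ii} T^{ij} (no sum on i).
g_{33} = 5
S_3{}^1 = 5 * T^{31} = 5 * -5 = -25
S_3{}^2 = 5 * T^{32} = 5 * 4 = 20
S_3{}^3 = 5 * T^{33} = 5 * 3 = 15
Step 2: contract S_3{}^j with v_j.
S_3{}^1 * v_1 = -25 * -2 = 50
S_3{}^2 * v_2 = 20 * -4 = -80
S_3{}^3 * v_3 = 15 * 1 = 15
Result = 50 + -80 + 15 = -15

-15


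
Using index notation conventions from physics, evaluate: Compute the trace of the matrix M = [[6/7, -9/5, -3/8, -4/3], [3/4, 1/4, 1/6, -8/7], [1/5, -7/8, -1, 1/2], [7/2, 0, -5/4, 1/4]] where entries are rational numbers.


The trace is the sum of diagonal entries.
Diagonal: M[1,1] = 6/7, M[2,2] = 1/4, M[3,3] = -1, M[4,4] = 1/4
Tr(M) = 6/7 + 1/4 + -1 + 1/4
Computing step by step:
After adding M[1,1]: 6/7
After adding M[2,2]: 31/28
After adding M[3,3]: 3/28
After adding M[4,4]: 5/14
Tr(M) = 5/14

5/14


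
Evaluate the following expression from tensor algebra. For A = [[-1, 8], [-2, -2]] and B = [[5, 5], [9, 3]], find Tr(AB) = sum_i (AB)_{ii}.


Tr(AB) = sum_i (AB)_{ii} where (AB)_{ii} = sum_k A_{ik} B_{ki}.
(AB)_{11} = -1*5 + 8*9 = 67
(AB)_{22} = -2*5 + -2*3 = -16
Tr(AB) = 67 + -16 = 51

51


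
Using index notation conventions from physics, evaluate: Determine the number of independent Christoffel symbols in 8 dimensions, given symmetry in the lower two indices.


Christoffel symbols Gamma^k_{ij} are symmetric in i,j, so there are d * d(d+1)/2 independent symbols.
d = 8
d(d+1)/2 = 8 * 9 / 2 = 36
Total = 8 * 36 = 288

288


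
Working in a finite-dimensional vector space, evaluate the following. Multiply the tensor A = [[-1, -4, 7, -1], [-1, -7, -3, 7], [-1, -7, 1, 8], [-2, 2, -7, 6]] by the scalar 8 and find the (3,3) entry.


Scalar multiplication: (cA)_{ij} = c * A_{ij}.
c = 8
A_{33} = 1
(cA)_{33} = 8 * 1 = 8

8


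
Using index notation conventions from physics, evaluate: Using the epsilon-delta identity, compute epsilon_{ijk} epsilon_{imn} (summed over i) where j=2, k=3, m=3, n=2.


Using the identity: epsilon_{ijk} epsilon_{imn} = delta_{jm} delta_{kn} - delta_{jn} delta_{km}.
delta_{23} = 0
delta_{32} = 0
delta_{22} = 1
delta_{33} = 1
Result = 0 * 0 - 1 * 1 = 0 - 1 = -1

-1


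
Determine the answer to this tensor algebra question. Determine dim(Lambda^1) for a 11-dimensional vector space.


The dimension of the space of p-forms on an n-dimensional space is C(n, p).
n = 11, p = 1
C(11, 1) = 11! / (1! * 10!) = 11

11


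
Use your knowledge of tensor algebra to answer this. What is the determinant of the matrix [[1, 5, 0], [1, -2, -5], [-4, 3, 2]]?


Expanding along the first row, det(A) = a11*M_11 - a12*M_12 + a13*M_13, where M_1j is the (1,j) minor.
Minor M_11 = -2*2 - -5*3 = 11
Minor M_12 = 1*2 - -5*-4 = -18
Minor M_13 = 1*3 - -2*-4 = -5
det = 1*(11) - 5*(-18) + 0*(-5)
    = 11 - -90 + 0
    = 101

101


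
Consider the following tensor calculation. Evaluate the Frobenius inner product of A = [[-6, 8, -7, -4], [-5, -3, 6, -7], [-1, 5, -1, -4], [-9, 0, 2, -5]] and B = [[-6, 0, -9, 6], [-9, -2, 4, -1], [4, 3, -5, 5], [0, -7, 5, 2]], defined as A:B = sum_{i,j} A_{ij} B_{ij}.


A:B = sum over all i,j of A_{ij} * B_{ij}.
Row 1: -6*-6=36, 8*0=0, -7*-9=63, -4*6=-24 => row sum = 75
Row 2: -5*-9=45, -3*-2=6, 6*4=24, -7*-1=7 => row sum = 82
Row 3: -1*4=-4, 5*3=15, -1*-5=5, -4*5=-20 => row sum = -4
Row 4: -9*0=0, 0*-7=0, 2*5=10, -5*2=-10 => row sum = 0
Total = 75 + 82 + -4 + 0 = 153

153


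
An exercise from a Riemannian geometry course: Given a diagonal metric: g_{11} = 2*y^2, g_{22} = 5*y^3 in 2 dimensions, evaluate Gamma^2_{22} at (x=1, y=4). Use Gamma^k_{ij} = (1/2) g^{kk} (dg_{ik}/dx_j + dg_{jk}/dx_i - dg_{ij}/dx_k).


For a diagonal metric, Gamma^k_{ij} = (1/2) g^{kk} (dg_{ik}/dx_j + dg_{jk}/dx_i - dg_{ij}/dx_k).
The metric is diagonal, so g_{ab} = 0 for a != b.
At the given point: g_{11} = 32, g_{22} = 320
g^{22} = 1/320
dg_{22}/dx_2 = dg_{22}/dx_2 = 240
dg_{22}/dx_2 = dg_{22}/dx_2 = 240
dg_{22}/dx_2 = dg_{22}/dx_2 = 240
Numerator = 240 + 240 - 240 = 240
Gamma^2_{22} = 240 / (2 * 320) = 3/8

3/8


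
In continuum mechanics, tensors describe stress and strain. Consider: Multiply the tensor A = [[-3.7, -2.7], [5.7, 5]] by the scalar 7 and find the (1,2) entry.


Scalar multiplication: (cA)_{ij} = c * A_{ij}.
c = 7
A_{12} = -2.7
(cA)_{12} = 7 * -2.7 = -18.9

-18.9


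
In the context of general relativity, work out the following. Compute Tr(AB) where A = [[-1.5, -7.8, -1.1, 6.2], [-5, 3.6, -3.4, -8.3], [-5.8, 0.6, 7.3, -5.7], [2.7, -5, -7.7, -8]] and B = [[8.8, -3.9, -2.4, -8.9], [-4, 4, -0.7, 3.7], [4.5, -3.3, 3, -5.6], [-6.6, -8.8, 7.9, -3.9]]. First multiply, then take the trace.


Tr(AB) = sum_i (AB)_{ii} where (AB)_{ii} = sum_k A_{ik} B_{ki}.
(AB)_{11} = -1.5*8.8 + -7.8*-4 + -1.1*4.5 + 6.2*-6.6 = -27.87
(AB)_{22} = -5*-3.9 + 3.6*4 + -3.4*-3.3 + -8.3*-8.8 = 118.16
(AB)_{33} = -5.8*-2.4 + 0.6*-0.7 + 7.3*3 + -5.7*7.9 = -9.63
(AB)_{44} = 2.7*-8.9 + -5*3.7 + -7.7*-5.6 + -8*-3.9 = 31.79
Tr(AB) = -27.87 + 118.16 + -9.63 + 31.79 = 112.45

112.45


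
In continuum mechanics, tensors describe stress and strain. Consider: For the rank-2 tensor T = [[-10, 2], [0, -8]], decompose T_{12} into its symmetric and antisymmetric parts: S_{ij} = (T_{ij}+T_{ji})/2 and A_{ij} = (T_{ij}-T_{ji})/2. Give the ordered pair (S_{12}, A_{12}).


T_{12} = 2
T_{21} = 0
S_{12} = (2 + 0)/2 = 2/2 = 1
A_{12} = (2 - 0)/2 = 2/2 = 1
Check: S + A = 1 + 1 = 2 = T_{12}.

(1, 1)


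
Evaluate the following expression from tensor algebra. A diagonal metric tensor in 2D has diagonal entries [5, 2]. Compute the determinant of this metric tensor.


For a diagonal metric, the determinant is the product of diagonal entries.
Diagonal entries: 5, 2
det(g) = 5 * 2 = 10

10


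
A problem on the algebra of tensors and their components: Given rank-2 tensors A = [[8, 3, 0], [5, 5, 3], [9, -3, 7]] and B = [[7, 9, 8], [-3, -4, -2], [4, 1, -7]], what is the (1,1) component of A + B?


Tensor addition is component-wise: (A + B)_{ij} = A_{ij} + B_{ij}.
A_{11} = 8
B_{11} = 7
(A + B)_{11} = 8 + 7 = 15

15


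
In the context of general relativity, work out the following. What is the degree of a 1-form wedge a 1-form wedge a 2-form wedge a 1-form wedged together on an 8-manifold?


The degree of a wedge product is the sum of the degrees of the individual forms.
Degrees: 1, 1, 2, 1
Total degree = 1 + 1 + 2 + 1 = 5

5


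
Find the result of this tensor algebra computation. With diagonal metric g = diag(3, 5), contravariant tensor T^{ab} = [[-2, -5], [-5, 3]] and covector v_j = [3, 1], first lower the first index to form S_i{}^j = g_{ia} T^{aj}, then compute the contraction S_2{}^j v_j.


Step 1: lower the first index. For a diagonal metric, g_{ia} T^{aj} = g_{ii} T^{ij} (no sum on i).
g_{22} = 5
S_2{}^1 = 5 * T^{21} = 5 * -5 = -25
S_2{}^2 = 5 * T^{22} = 5 * 3 = 15
Step 2: contract S_2{}^j with v_j.
S_2{}^1 * v_1 = -25 * 3 = -75
S_2{}^2 * v_2 = 15 * 1 = 15
Result = -75 + 15 = -60

-60


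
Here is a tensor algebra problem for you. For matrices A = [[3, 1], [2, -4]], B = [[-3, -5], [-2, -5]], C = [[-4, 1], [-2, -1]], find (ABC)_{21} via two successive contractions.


(ABC)_{21} = sum_m (AB)_{2m} C_{m1}. First compute row 2 of AB.
(AB)_{21} = 2*-3 + -4*-2 = 2
(AB)_{22} = 2*-5 + -4*-5 = 10
Now contract with column 1 of C:
(AB)_{21} * C_{11} = 2 * -4 = -8
(AB)_{22} * C_{21} = 10 * -2 = -20
(ABC)_{21} = -8 + -20 = -28

-28


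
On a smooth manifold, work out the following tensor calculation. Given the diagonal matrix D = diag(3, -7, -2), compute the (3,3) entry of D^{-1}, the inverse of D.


For a diagonal matrix, the inverse has entries (D^{-1})_{ii} = 1/d_{ii}.
The diagonal entries are: d_{11} = 3, d_{22} = -7, d_{33} = -2
We need (D^{-1})_{33} = 1/d_{33} = 1/-2 = -1/2

-1/2


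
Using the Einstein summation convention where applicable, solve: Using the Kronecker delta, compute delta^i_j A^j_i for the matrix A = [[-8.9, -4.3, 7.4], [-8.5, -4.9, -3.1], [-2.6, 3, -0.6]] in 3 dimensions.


The contraction (trace) of a rank-2 tensor is the sum of its diagonal elements.
Diagonal entries: A[1,1] = -8.9, A[2,2] = -4.9, A[3,3] = -0.6
Tr(A) = -8.9 + -4.9 + -0.6 = -14.4

-14.4


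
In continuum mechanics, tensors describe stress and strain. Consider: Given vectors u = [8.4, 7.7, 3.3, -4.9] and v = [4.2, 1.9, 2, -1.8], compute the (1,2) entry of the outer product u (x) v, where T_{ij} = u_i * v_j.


The outer product entry T_{ij} = u_i * v_j.
We need i=1, j=2.
u_1 = 8.4, v_2 = 1.9
T_{1,2} = 8.4 * 1.9 = 15.96

15.96


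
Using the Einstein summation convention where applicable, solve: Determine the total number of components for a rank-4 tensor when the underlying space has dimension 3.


The number of components of a rank-r tensor in d dimensions is d^r.
Here d = 3 and r = 4.
3^4 = 81

81


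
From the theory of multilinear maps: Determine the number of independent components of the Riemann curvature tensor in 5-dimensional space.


The Riemann tensor in d dimensions has d^2(d^2 - 1)/12 independent components.
d = 5, so d^2 = 25
d^2 - 1 = 24
d^2(d^2 - 1) = 25 * 24 = 600
Divide by 12: 600 / 12 = 50

50


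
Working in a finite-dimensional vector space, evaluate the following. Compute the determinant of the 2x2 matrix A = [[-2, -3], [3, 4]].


For a 2x2 matrix [[a, b], [c, d]], det = a*d - b*c.
a = -2, b = -3, c = 3, d = 4
a*d = -2 * 4 = -8
b*c = -3 * 3 = -9
det = -8 - -9 = 1

1


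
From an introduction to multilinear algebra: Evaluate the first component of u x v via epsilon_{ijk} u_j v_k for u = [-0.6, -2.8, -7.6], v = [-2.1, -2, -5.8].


(u x v)_1 = sum_{j,k} epsilon_{1jk} u_j v_k. Only permutations of (1,2,3) contribute; the two non-zero terms are:
eps_{123} u_2 v_3 = 1 * -2.8 * -5.8 = 16.24
eps_{132} u_3 v_2 = -1 * -7.6 * -2 = -15.2
(u x v)_1 = 1.04

1.04


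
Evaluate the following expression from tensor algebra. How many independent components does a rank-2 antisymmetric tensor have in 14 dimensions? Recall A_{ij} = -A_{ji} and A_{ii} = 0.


An antisymmetric rank-2 tensor satisfies A_{ij} = -A_{ji}, so diagonal entries are zero.
The independent components are the upper-triangular entries: C(n, 2) = n(n-1)/2.
n = 14
C(14, 2) = 14 * 13 / 2 = 182 / 2 = 91

91


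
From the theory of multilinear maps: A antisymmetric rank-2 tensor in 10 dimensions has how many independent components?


A antisymmetric rank-2 tensor in d dimensions has d(d-1)/2 independent components.
d = 10
d(d-1)/2 = 10 * 9 / 2 = 90 / 2 = 45

45


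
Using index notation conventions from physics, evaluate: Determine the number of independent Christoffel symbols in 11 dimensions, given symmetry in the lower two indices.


Christoffel symbols Gamma^k_{ij} are symmetric in i,j, so there are d * d(d+1)/2 independent symbols.
d = 11
d(d+1)/2 = 11 * 12 / 2 = 66
Total = 11 * 66 = 726

726


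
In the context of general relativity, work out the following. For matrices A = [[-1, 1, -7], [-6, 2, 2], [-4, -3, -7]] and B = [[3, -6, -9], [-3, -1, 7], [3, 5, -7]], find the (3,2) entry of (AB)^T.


(AB)^T_{ij} = (AB)_{ji} = sum_k A_{jk} B_{ki}.
For i=3, j=2 we need (AB)_{23}:
A_{21} * B_{13} = -6 * -9 = 54
A_{22} * B_{23} = 2 * 7 = 14
A_{23} * B_{33} = 2 * -7 = -14
Sum = 54 + 14 + -14 = 54

54


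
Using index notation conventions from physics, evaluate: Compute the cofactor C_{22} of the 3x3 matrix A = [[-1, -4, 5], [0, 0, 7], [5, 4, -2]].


To find cofactor C_{22}, delete row 2 and column 2.
The resulting 2x2 submatrix is: [[-1, 5], [5, -2]]
Minor M_{22} = -1*-2 - 5*5
  = 2 - 25 = -23
Sign = (-1)^(2+2) = (-1)^4 = 1
Cofactor C_{22} = 1 * -23 = -23

-23


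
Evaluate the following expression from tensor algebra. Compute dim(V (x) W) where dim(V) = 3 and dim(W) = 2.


The dimension of a tensor product is the product of dimensions.
dim(V) = 3, dim(W) = 2
dim(V (x) W) = 3 * 2 = 6

6


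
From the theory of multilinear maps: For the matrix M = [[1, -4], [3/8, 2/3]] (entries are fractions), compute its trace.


The trace is the sum of diagonal entries.
Diagonal: M[1,1] = 1, M[2,2] = 2/3
Tr(M) = 1 + 2/3
Computing step by step:
After adding M[1,1]: 1
After adding M[2,2]: 5/3
Tr(M) = 5/3

5/3


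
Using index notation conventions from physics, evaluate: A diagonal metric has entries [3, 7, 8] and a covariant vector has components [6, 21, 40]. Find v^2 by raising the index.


To raise an index with a diagonal metric: v^i = v_i / g_{ii}.
For index 2: v_2 = 21, g_{22} = 7
v^2 = 21 / 7 = 3

3


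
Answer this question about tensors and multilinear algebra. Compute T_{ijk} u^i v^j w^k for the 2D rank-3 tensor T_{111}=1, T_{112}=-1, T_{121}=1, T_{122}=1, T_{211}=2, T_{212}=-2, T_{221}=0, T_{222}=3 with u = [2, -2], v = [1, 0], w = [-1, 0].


S = sum over i,j,k of T_{ijk} u_i v_j w_k. Expanding all 8 terms:
T_{111}*u_1*v_1*w_1 = 1*2*1*-1 = -2  (running total: -2)
T_{112}*u_1*v_1*w_2 = -1*2*1*0 = 0  (running total: -2)
T_{121}*u_1*v_2*w_1 = 1*2*0*-1 = 0  (running total: -2)
T_{122}*u_1*v_2*w_2 = 1*2*0*0 = 0  (running total: -2)
T_{211}*u_2*v_1*w_1 = 2*-2*1*-1 = 4  (running total: 2)
T_{212}*u_2*v_1*w_2 = -2*-2*1*0 = 0  (running total: 2)
T_{221}*u_2*v_2*w_1 = 0*-2*0*-1 = 0  (running total: 2)
T_{222}*u_2*v_2*w_2 = 3*-2*0*0 = 0  (running total: 2)
S = 2

2


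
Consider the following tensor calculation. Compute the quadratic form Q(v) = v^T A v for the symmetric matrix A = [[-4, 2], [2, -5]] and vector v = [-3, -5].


First compute Av:
(Av)_1 = -4*-3 + 2*-5 = 2
(Av)_2 = 2*-3 + -5*-5 = 19
Av = [2, 19]
Then v^T (Av) = -3*2 + -5*19
= -6 + -95 = -101

-101


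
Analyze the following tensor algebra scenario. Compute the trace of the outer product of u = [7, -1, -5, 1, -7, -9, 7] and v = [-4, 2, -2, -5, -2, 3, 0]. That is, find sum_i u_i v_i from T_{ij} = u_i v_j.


The outer product gives T_{ij} = u_i v_j.
The trace (contraction) is Tr(T) = sum_i T_{ii} = sum_i u_i v_i.
Diagonal entries:
T_{11} = u_1 * v_1 = 7 * -4 = -28
T_{22} = u_2 * v_2 = -1 * 2 = -2
T_{33} = u_3 * v_3 = -5 * -2 = 10
T_{44} = u_4 * v_4 = 1 * -5 = -5
T_{55} = u_5 * v_5 = -7 * -2 = 14
T_{66} = u_6 * v_6 = -9 * 3 = -27
T_{77} = u_7 * v_7 = 7 * 0 = 0
Tr(T) = -28 + -2 + 10 + -5 + 14 + -27 + 0 = -38

-38


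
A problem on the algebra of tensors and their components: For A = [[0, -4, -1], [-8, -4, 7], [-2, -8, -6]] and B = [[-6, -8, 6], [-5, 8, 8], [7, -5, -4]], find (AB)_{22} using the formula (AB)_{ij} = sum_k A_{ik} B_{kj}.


(AB)_{ij} = sum_k A_{ik} B_{kj}.
For i=2, j=2:
A_{21} * B_{12} = -8 * -8 = 64
A_{22} * B_{22} = -4 * 8 = -32
A_{23} * B_{32} = 7 * -5 = -35
Sum = 64 + -32 + -35 = -3

-3


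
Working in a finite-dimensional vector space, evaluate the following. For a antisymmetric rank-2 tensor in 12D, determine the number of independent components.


A antisymmetric rank-2 tensor in d dimensions has d(d-1)/2 independent components.
d = 12
d(d-1)/2 = 12 * 11 / 2 = 132 / 2 = 66

66


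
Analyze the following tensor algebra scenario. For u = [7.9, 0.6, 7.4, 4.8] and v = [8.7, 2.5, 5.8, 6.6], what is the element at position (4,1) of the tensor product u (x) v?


The outer product entry T_{ij} = u_i * v_j.
We need i=4, j=1.
u_4 = 4.8, v_1 = 8.7
T_{4,1} = 4.8 * 8.7 = 41.76

41.76


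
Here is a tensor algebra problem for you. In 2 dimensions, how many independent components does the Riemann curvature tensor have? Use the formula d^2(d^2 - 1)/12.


The Riemann tensor in d dimensions has d^2(d^2 - 1)/12 independent components.
d = 2, so d^2 = 4
d^2 - 1 = 3
d^2(d^2 - 1) = 4 * 3 = 12
Divide by 12: 12 / 12 = 1

1


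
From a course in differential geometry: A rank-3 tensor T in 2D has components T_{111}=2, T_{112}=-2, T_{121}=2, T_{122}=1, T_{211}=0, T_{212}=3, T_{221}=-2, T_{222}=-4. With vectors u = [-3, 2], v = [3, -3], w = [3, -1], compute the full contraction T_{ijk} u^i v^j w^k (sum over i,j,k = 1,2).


S = sum over i,j,k of T_{ijk} u_i v_j w_k. Expanding all 8 terms:
T_{111}*u_1*v_1*w_1 = 2*-3*3*3 = -54  (running total: -54)
T_{112}*u_1*v_1*w_2 = -2*-3*3*-1 = -18  (running total: -72)
T_{121}*u_1*v_2*w_1 = 2*-3*-3*3 = 54  (running total: -18)
T_{122}*u_1*v_2*w_2 = 1*-3*-3*-1 = -9  (running total: -27)
T_{211}*u_2*v_1*w_1 = 0*2*3*3 = 0  (running total: -27)
T_{212}*u_2*v_1*w_2 = 3*2*3*-1 = -18  (running total: -45)
T_{221}*u_2*v_2*w_1 = -2*2*-3*3 = 36  (running total: -9)
T_{222}*u_2*v_2*w_2 = -4*2*-3*-1 = -24  (running total: -33)
S = -33

-33


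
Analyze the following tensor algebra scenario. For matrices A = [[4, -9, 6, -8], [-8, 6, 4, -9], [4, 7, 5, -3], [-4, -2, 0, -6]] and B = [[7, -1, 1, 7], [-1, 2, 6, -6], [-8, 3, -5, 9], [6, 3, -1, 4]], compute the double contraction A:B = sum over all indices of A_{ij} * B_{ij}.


A:B = sum over all i,j of A_{ij} * B_{ij}.
Row 1: 4*7=28, -9*-1=9, 6*1=6, -8*7=-56 => row sum = -13
Row 2: -8*-1=8, 6*2=12, 4*6=24, -9*-6=54 => row sum = 98
Row 3: 4*-8=-32, 7*3=21, 5*-5=-25, -3*9=-27 => row sum = -63
Row 4: -4*6=-24, -2*3=-6, 0*-1=0, -6*4=-24 => row sum = -54
Total = -13 + 98 + -63 + -54 = -32

-32


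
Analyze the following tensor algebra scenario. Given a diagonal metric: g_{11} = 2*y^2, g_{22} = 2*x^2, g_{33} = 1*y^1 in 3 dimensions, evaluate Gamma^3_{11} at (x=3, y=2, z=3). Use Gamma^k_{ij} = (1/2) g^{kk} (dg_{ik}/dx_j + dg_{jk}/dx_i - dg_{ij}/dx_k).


For a diagonal metric, Gamma^k_{ij} = (1/2) g^{kk} (dg_{ik}/dx_j + dg_{jk}/dx_i - dg_{ij}/dx_k).
The metric is diagonal, so g_{ab} = 0 for a != b.
At the given point: g_{11} = 8, g_{22} = 18, g_{33} = 2
g^{33} = 1/2
dg_{13}/dx_1 = 0 (off-diagonal)
dg_{13}/dx_1 = 0 (off-diagonal)
dg_{11}/dx_3 = dg_{11}/dx_3 = 0
Numerator = 0 + 0 - 0 = 0
Gamma^3_{11} = 0 / (2 * 2) = 0

0


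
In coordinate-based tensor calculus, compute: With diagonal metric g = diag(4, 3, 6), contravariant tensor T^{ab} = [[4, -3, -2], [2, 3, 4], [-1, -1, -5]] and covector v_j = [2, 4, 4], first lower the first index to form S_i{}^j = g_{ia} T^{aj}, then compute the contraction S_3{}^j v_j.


Step 1: lower the first index. For a diagonal metric, g_{ia} T^{aj} = g_{ii} T^{ij} (no sum on i).
g_{33} = 6
S_3{}^1 = 6 * T^{31} = 6 * -1 = -6
S_3{}^2 = 6 * T^{32} = 6 * -1 = -6
S_3{}^3 = 6 * T^{33} = 6 * -5 = -30
Step 2: contract S_3{}^j with v_j.
S_3{}^1 * v_1 = -6 * 2 = -12
S_3{}^2 * v_2 = -6 * 4 = -24
S_3{}^3 * v_3 = -30 * 4 = -120
Result = -12 + -24 + -120 = -156

-156


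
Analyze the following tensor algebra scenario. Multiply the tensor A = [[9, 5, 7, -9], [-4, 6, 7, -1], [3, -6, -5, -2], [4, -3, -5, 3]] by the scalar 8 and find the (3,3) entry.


Scalar multiplication: (cA)_{ij} = c * A_{ij}.
c = 8
A_{33} = -5
(cA)_{33} = 8 * -5 = -40

-40


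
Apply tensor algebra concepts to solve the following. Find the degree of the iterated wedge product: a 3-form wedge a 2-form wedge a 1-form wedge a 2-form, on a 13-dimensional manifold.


The degree of a wedge product is the sum of the degrees of the individual forms.
Degrees: 3, 2, 1, 2
Total degree = 3 + 2 + 1 + 2 = 8

8


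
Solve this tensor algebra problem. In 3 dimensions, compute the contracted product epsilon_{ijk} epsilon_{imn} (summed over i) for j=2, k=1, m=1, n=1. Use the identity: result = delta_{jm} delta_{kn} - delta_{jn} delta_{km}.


Using the identity: epsilon_{ijk} epsilon_{imn} = delta_{jm} delta_{kn} - delta_{jn} delta_{km}.
delta_{21} = 0
delta_{11} = 1
delta_{21} = 0
delta_{11} = 1
Result = 0 * 1 - 0 * 1 = 0 - 0 = 0

0


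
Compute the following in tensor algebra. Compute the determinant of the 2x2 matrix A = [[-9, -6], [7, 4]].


For a 2x2 matrix [[a, b], [c, d]], det = a*d - b*c.
a = -9, b = -6, c = 7, d = 4
a*d = -9 * 4 = -36
b*c = -6 * 7 = -42
det = -36 - -42 = 6

6


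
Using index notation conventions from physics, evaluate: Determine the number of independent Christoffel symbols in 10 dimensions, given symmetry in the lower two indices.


Christoffel symbols Gamma^k_{ij} are symmetric in i,j, so there are d * d(d+1)/2 independent symbols.
d = 10
d(d+1)/2 = 10 * 11 / 2 = 55
Total = 10 * 55 = 550

550


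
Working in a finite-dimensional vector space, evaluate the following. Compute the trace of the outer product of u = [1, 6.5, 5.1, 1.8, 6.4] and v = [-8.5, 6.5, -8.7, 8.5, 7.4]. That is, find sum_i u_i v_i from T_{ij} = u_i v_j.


The outer product gives T_{ij} = u_i v_j.
The trace (contraction) is Tr(T) = sum_i T_{ii} = sum_i u_i v_i.
Diagonal entries:
T_{11} = u_1 * v_1 = 1 * -8.5 = -8.5
T_{22} = u_2 * v_2 = 6.5 * 6.5 = 42.25
T_{33} = u_3 * v_3 = 5.1 * -8.7 = -44.37
T_{44} = u_4 * v_4 = 1.8 * 8.5 = 15.3
T_{55} = u_5 * v_5 = 6.4 * 7.4 = 47.36
Tr(T) = -8.5 + 42.25 + -44.37 + 15.3 + 47.36 = 52.04

52.04


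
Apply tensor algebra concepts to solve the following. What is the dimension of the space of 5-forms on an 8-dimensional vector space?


The dimension of the space of p-forms on an n-dimensional space is C(n, p).
n = 8, p = 5
C(8, 5) = 8! / (5! * 3!) = 56

56


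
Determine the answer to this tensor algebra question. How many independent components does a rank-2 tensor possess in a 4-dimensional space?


The number of components of a rank-r tensor in d dimensions is d^r.
Here d = 4 and r = 2.
4^2 = 16

16


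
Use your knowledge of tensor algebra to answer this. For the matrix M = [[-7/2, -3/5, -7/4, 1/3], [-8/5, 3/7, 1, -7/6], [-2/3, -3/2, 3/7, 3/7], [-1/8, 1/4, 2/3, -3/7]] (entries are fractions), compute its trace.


The trace is the sum of diagonal entries.
Diagonal: M[1,1] = -7/2, M[2,2] = 3/7, M[3,3] = 3/7, M[4,4] = -3/7
Tr(M) = -7/2 + 3/7 + 3/7 + -3/7
Computing step by step:
After adding M[1,1]: -7/2
After adding M[2,2]: -43/14
After adding M[3,3]: -37/14
After adding M[4,4]: -43/14
Tr(M) = -43/14

-43/14


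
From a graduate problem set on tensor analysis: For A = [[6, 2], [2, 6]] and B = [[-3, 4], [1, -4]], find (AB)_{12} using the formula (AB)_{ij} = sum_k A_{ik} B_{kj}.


(AB)_{ij} = sum_k A_{ik} B_{kj}.
For i=1, j=2:
A_{11} * B_{12} = 6 * 4 = 24
A_{12} * B_{22} = 2 * -4 = -8
Sum = 24 + -8 = 16

16


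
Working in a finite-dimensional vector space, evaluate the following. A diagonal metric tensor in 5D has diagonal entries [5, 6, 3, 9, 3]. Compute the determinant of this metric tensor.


For a diagonal metric, the determinant is the product of diagonal entries.
Diagonal entries: 5, 6, 3, 9, 3
det(g) = 5 * 6 * 3 * 9 * 3 = 2430

2430


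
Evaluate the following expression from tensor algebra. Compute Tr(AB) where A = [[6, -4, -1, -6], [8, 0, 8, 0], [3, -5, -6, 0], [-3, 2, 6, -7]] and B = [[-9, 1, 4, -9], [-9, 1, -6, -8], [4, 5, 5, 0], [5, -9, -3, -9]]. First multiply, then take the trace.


Tr(AB) = sum_i (AB)_{ii} where (AB)_{ii} = sum_k A_{ik} B_{ki}.
(AB)_{11} = 6*-9 + -4*-9 + -1*4 + -6*5 = -52
(AB)_{22} = 8*1 + 0*1 + 8*5 + 0*-9 = 48
(AB)_{33} = 3*4 + -5*-6 + -6*5 + 0*-3 = 12
(AB)_{44} = -3*-9 + 2*-8 + 6*0 + -7*-9 = 74
Tr(AB) = -52 + 48 + 12 + 74 = 82

82


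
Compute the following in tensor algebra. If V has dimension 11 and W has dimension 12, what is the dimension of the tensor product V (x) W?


The dimension of a tensor product is the product of dimensions.
dim(V) = 11, dim(W) = 12
dim(V (x) W) = 11 * 12 = 132

132


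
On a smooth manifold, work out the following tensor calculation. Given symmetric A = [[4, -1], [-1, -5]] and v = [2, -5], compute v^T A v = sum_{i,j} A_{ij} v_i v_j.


First compute Av:
(Av)_1 = 4*2 + -1*-5 = 13
(Av)_2 = -1*2 + -5*-5 = 23
Av = [13, 23]
Then v^T (Av) = 2*13 + -5*23
= 26 + -115 = -89

-89


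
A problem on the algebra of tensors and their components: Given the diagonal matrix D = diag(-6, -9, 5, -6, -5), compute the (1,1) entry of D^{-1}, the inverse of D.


For a diagonal matrix, the inverse has entries (D^{-1})_{ii} = 1/d_{ii}.
The diagonal entries are: d_{11} = -6, d_{22} = -9, d_{33} = 5, d_{44} = -6, d_{55} = -5
We need (D^{-1})_{11} = 1/d_{11} = 1/-6 = -1/6

-1/6


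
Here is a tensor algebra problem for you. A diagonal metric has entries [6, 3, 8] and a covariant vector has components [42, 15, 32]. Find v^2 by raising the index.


To raise an index with a diagonal metric: v^i = v_i / g_{ii}.
For index 2: v_2 = 15, g_{22} = 3
v^2 = 15 / 3 = 5

5
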